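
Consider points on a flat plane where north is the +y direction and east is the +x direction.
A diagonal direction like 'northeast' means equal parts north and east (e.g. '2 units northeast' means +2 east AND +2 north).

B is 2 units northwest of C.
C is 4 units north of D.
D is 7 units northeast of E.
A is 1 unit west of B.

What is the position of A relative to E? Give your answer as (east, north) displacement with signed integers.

Answer: A is at (east=4, north=13) relative to E.

Derivation:
Place E at the origin (east=0, north=0).
  D is 7 units northeast of E: delta (east=+7, north=+7); D at (east=7, north=7).
  C is 4 units north of D: delta (east=+0, north=+4); C at (east=7, north=11).
  B is 2 units northwest of C: delta (east=-2, north=+2); B at (east=5, north=13).
  A is 1 unit west of B: delta (east=-1, north=+0); A at (east=4, north=13).
Therefore A relative to E: (east=4, north=13).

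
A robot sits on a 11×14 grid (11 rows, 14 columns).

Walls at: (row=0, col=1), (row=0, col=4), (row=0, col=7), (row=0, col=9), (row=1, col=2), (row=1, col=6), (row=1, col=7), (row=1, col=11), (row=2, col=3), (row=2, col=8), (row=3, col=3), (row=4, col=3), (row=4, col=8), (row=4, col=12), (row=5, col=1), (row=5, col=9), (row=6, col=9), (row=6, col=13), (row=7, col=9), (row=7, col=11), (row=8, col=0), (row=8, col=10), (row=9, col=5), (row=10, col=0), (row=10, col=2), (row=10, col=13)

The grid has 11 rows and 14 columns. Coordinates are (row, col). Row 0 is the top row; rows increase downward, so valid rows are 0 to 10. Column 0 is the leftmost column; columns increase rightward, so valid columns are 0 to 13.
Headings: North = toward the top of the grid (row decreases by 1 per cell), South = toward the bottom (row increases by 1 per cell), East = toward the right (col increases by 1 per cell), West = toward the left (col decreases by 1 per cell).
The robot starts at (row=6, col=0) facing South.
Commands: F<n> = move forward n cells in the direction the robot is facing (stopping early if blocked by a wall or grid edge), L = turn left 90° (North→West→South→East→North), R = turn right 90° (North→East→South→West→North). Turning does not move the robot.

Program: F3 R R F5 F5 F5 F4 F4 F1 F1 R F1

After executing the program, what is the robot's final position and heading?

Start: (row=6, col=0), facing South
  F3: move forward 1/3 (blocked), now at (row=7, col=0)
  R: turn right, now facing West
  R: turn right, now facing North
  F5: move forward 5, now at (row=2, col=0)
  F5: move forward 2/5 (blocked), now at (row=0, col=0)
  F5: move forward 0/5 (blocked), now at (row=0, col=0)
  F4: move forward 0/4 (blocked), now at (row=0, col=0)
  F4: move forward 0/4 (blocked), now at (row=0, col=0)
  F1: move forward 0/1 (blocked), now at (row=0, col=0)
  F1: move forward 0/1 (blocked), now at (row=0, col=0)
  R: turn right, now facing East
  F1: move forward 0/1 (blocked), now at (row=0, col=0)
Final: (row=0, col=0), facing East

Answer: Final position: (row=0, col=0), facing East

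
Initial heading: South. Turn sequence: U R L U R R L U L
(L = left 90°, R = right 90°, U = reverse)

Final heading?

Start: South
  U (U-turn (180°)) -> North
  R (right (90° clockwise)) -> East
  L (left (90° counter-clockwise)) -> North
  U (U-turn (180°)) -> South
  R (right (90° clockwise)) -> West
  R (right (90° clockwise)) -> North
  L (left (90° counter-clockwise)) -> West
  U (U-turn (180°)) -> East
  L (left (90° counter-clockwise)) -> North
Final: North

Answer: Final heading: North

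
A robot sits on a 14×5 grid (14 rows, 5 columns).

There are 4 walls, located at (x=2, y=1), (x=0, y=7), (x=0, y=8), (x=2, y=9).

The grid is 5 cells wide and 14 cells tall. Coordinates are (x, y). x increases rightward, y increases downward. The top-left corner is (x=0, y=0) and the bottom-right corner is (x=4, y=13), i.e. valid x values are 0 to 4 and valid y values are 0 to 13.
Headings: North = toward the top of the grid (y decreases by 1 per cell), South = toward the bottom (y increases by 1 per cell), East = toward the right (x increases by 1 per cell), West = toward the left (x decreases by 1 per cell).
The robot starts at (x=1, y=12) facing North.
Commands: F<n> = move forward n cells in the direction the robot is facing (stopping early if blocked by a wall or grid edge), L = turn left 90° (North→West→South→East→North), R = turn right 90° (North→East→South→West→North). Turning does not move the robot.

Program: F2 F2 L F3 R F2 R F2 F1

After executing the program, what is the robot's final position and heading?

Start: (x=1, y=12), facing North
  F2: move forward 2, now at (x=1, y=10)
  F2: move forward 2, now at (x=1, y=8)
  L: turn left, now facing West
  F3: move forward 0/3 (blocked), now at (x=1, y=8)
  R: turn right, now facing North
  F2: move forward 2, now at (x=1, y=6)
  R: turn right, now facing East
  F2: move forward 2, now at (x=3, y=6)
  F1: move forward 1, now at (x=4, y=6)
Final: (x=4, y=6), facing East

Answer: Final position: (x=4, y=6), facing East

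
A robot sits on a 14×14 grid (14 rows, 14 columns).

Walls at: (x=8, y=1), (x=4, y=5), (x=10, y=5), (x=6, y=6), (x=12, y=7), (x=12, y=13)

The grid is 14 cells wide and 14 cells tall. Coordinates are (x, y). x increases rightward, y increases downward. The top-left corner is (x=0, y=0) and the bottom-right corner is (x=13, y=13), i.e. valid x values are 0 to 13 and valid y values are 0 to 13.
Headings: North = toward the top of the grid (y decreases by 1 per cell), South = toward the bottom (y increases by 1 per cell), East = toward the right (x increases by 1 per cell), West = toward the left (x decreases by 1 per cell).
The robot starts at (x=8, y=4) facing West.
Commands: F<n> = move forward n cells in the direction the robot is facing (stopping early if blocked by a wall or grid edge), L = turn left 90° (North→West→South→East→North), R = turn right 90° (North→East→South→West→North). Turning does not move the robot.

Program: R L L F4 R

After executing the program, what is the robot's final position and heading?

Start: (x=8, y=4), facing West
  R: turn right, now facing North
  L: turn left, now facing West
  L: turn left, now facing South
  F4: move forward 4, now at (x=8, y=8)
  R: turn right, now facing West
Final: (x=8, y=8), facing West

Answer: Final position: (x=8, y=8), facing West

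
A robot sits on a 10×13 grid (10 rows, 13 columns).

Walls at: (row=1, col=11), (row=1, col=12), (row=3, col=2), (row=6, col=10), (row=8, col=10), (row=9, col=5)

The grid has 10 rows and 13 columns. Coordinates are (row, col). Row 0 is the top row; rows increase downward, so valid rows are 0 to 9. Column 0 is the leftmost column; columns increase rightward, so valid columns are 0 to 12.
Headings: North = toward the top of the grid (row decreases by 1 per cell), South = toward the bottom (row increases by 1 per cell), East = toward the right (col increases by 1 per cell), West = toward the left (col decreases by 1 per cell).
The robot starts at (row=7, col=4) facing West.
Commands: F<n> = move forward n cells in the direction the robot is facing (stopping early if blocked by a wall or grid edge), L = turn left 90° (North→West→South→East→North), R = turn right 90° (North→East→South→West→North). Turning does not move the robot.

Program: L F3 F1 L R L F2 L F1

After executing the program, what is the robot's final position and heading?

Answer: Final position: (row=8, col=4), facing North

Derivation:
Start: (row=7, col=4), facing West
  L: turn left, now facing South
  F3: move forward 2/3 (blocked), now at (row=9, col=4)
  F1: move forward 0/1 (blocked), now at (row=9, col=4)
  L: turn left, now facing East
  R: turn right, now facing South
  L: turn left, now facing East
  F2: move forward 0/2 (blocked), now at (row=9, col=4)
  L: turn left, now facing North
  F1: move forward 1, now at (row=8, col=4)
Final: (row=8, col=4), facing North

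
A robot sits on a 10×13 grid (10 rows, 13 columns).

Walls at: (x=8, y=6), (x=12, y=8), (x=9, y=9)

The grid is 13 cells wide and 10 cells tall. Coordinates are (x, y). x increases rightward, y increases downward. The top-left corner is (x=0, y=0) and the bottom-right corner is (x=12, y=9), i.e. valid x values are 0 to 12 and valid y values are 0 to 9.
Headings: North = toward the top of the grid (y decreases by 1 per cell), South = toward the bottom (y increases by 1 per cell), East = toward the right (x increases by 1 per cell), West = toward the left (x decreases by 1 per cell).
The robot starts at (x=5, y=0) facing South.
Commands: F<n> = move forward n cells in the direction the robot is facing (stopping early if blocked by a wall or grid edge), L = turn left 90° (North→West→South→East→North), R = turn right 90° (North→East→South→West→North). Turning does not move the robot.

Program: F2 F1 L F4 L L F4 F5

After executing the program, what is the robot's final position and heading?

Answer: Final position: (x=0, y=3), facing West

Derivation:
Start: (x=5, y=0), facing South
  F2: move forward 2, now at (x=5, y=2)
  F1: move forward 1, now at (x=5, y=3)
  L: turn left, now facing East
  F4: move forward 4, now at (x=9, y=3)
  L: turn left, now facing North
  L: turn left, now facing West
  F4: move forward 4, now at (x=5, y=3)
  F5: move forward 5, now at (x=0, y=3)
Final: (x=0, y=3), facing West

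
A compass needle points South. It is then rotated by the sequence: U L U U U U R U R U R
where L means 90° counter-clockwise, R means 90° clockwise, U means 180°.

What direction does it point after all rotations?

Start: South
  U (U-turn (180°)) -> North
  L (left (90° counter-clockwise)) -> West
  U (U-turn (180°)) -> East
  U (U-turn (180°)) -> West
  U (U-turn (180°)) -> East
  U (U-turn (180°)) -> West
  R (right (90° clockwise)) -> North
  U (U-turn (180°)) -> South
  R (right (90° clockwise)) -> West
  U (U-turn (180°)) -> East
  R (right (90° clockwise)) -> South
Final: South

Answer: Final heading: South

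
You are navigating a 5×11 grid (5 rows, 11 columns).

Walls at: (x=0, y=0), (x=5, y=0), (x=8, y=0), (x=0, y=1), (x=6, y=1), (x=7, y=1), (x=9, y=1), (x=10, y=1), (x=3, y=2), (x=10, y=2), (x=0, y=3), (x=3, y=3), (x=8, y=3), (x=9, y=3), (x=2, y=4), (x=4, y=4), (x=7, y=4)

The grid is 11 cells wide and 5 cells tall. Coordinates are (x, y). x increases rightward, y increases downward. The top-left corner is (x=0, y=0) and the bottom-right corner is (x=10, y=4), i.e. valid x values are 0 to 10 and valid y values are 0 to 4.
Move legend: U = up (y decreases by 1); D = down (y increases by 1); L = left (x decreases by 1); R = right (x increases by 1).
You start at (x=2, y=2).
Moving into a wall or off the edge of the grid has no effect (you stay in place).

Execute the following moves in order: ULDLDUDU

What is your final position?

Start: (x=2, y=2)
  U (up): (x=2, y=2) -> (x=2, y=1)
  L (left): (x=2, y=1) -> (x=1, y=1)
  D (down): (x=1, y=1) -> (x=1, y=2)
  L (left): (x=1, y=2) -> (x=0, y=2)
  D (down): blocked, stay at (x=0, y=2)
  U (up): blocked, stay at (x=0, y=2)
  D (down): blocked, stay at (x=0, y=2)
  U (up): blocked, stay at (x=0, y=2)
Final: (x=0, y=2)

Answer: Final position: (x=0, y=2)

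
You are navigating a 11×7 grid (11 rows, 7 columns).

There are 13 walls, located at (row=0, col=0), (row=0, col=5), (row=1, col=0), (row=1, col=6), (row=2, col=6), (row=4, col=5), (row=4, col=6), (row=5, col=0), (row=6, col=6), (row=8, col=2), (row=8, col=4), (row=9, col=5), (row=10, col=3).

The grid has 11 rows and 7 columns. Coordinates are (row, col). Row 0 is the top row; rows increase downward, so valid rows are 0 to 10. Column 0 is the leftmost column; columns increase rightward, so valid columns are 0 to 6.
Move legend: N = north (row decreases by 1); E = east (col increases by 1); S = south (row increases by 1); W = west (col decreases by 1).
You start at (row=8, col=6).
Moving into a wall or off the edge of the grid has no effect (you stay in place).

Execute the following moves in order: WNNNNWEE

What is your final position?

Start: (row=8, col=6)
  W (west): (row=8, col=6) -> (row=8, col=5)
  N (north): (row=8, col=5) -> (row=7, col=5)
  N (north): (row=7, col=5) -> (row=6, col=5)
  N (north): (row=6, col=5) -> (row=5, col=5)
  N (north): blocked, stay at (row=5, col=5)
  W (west): (row=5, col=5) -> (row=5, col=4)
  E (east): (row=5, col=4) -> (row=5, col=5)
  E (east): (row=5, col=5) -> (row=5, col=6)
Final: (row=5, col=6)

Answer: Final position: (row=5, col=6)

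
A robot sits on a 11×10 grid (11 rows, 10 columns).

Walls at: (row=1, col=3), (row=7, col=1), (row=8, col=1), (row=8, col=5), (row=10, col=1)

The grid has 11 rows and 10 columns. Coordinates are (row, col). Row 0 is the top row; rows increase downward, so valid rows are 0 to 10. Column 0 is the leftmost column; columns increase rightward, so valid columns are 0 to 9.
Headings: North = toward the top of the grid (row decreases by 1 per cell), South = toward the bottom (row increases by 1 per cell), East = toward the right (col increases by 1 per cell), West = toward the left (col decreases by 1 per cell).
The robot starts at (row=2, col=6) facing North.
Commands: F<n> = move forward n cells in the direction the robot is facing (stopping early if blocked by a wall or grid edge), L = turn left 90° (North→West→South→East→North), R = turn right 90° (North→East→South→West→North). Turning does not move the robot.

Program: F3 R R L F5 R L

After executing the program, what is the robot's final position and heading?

Start: (row=2, col=6), facing North
  F3: move forward 2/3 (blocked), now at (row=0, col=6)
  R: turn right, now facing East
  R: turn right, now facing South
  L: turn left, now facing East
  F5: move forward 3/5 (blocked), now at (row=0, col=9)
  R: turn right, now facing South
  L: turn left, now facing East
Final: (row=0, col=9), facing East

Answer: Final position: (row=0, col=9), facing East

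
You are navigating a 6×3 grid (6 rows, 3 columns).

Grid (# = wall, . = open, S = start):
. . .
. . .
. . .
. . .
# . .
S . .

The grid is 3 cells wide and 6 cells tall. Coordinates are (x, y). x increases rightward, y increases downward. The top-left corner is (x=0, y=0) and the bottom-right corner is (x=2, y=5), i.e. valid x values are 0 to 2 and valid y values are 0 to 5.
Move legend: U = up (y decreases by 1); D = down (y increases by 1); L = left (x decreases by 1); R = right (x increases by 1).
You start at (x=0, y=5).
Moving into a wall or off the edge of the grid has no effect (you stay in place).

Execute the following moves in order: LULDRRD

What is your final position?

Start: (x=0, y=5)
  L (left): blocked, stay at (x=0, y=5)
  U (up): blocked, stay at (x=0, y=5)
  L (left): blocked, stay at (x=0, y=5)
  D (down): blocked, stay at (x=0, y=5)
  R (right): (x=0, y=5) -> (x=1, y=5)
  R (right): (x=1, y=5) -> (x=2, y=5)
  D (down): blocked, stay at (x=2, y=5)
Final: (x=2, y=5)

Answer: Final position: (x=2, y=5)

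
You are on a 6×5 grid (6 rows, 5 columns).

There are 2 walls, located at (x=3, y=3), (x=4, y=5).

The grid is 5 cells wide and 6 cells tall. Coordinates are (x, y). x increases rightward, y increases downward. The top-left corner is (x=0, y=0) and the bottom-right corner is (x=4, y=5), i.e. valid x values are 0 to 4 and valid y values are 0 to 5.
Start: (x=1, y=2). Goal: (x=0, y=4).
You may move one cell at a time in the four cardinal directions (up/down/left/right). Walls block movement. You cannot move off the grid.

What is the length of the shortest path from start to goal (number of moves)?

BFS from (x=1, y=2) until reaching (x=0, y=4):
  Distance 0: (x=1, y=2)
  Distance 1: (x=1, y=1), (x=0, y=2), (x=2, y=2), (x=1, y=3)
  Distance 2: (x=1, y=0), (x=0, y=1), (x=2, y=1), (x=3, y=2), (x=0, y=3), (x=2, y=3), (x=1, y=4)
  Distance 3: (x=0, y=0), (x=2, y=0), (x=3, y=1), (x=4, y=2), (x=0, y=4), (x=2, y=4), (x=1, y=5)  <- goal reached here
One shortest path (3 moves): (x=1, y=2) -> (x=0, y=2) -> (x=0, y=3) -> (x=0, y=4)

Answer: Shortest path length: 3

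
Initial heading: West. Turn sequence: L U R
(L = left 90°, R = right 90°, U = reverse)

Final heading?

Start: West
  L (left (90° counter-clockwise)) -> South
  U (U-turn (180°)) -> North
  R (right (90° clockwise)) -> East
Final: East

Answer: Final heading: East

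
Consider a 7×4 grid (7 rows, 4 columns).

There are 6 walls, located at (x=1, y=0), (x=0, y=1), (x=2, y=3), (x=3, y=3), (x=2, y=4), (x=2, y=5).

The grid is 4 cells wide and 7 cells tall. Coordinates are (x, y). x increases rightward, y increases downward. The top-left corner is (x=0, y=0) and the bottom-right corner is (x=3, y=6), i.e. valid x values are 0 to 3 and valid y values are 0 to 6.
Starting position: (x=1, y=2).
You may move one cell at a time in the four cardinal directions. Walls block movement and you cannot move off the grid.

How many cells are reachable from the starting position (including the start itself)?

BFS flood-fill from (x=1, y=2):
  Distance 0: (x=1, y=2)
  Distance 1: (x=1, y=1), (x=0, y=2), (x=2, y=2), (x=1, y=3)
  Distance 2: (x=2, y=1), (x=3, y=2), (x=0, y=3), (x=1, y=4)
  Distance 3: (x=2, y=0), (x=3, y=1), (x=0, y=4), (x=1, y=5)
  Distance 4: (x=3, y=0), (x=0, y=5), (x=1, y=6)
  Distance 5: (x=0, y=6), (x=2, y=6)
  Distance 6: (x=3, y=6)
  Distance 7: (x=3, y=5)
  Distance 8: (x=3, y=4)
Total reachable: 21 (grid has 22 open cells total)

Answer: Reachable cells: 21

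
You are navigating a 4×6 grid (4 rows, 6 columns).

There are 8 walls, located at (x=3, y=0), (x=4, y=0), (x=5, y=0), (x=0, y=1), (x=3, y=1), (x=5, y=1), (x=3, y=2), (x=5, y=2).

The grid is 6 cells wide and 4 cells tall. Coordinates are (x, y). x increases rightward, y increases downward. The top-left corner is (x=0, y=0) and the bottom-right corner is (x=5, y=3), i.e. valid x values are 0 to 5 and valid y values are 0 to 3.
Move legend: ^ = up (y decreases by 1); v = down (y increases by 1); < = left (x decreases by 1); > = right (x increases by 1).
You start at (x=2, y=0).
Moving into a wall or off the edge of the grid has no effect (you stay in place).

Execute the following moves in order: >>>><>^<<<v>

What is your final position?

Answer: Final position: (x=1, y=0)

Derivation:
Start: (x=2, y=0)
  [×4]> (right): blocked, stay at (x=2, y=0)
  < (left): (x=2, y=0) -> (x=1, y=0)
  > (right): (x=1, y=0) -> (x=2, y=0)
  ^ (up): blocked, stay at (x=2, y=0)
  < (left): (x=2, y=0) -> (x=1, y=0)
  < (left): (x=1, y=0) -> (x=0, y=0)
  < (left): blocked, stay at (x=0, y=0)
  v (down): blocked, stay at (x=0, y=0)
  > (right): (x=0, y=0) -> (x=1, y=0)
Final: (x=1, y=0)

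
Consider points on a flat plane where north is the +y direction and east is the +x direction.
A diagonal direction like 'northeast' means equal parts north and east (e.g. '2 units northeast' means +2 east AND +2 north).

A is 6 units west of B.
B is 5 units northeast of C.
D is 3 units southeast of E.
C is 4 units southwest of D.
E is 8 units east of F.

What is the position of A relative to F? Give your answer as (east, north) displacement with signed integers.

Place F at the origin (east=0, north=0).
  E is 8 units east of F: delta (east=+8, north=+0); E at (east=8, north=0).
  D is 3 units southeast of E: delta (east=+3, north=-3); D at (east=11, north=-3).
  C is 4 units southwest of D: delta (east=-4, north=-4); C at (east=7, north=-7).
  B is 5 units northeast of C: delta (east=+5, north=+5); B at (east=12, north=-2).
  A is 6 units west of B: delta (east=-6, north=+0); A at (east=6, north=-2).
Therefore A relative to F: (east=6, north=-2).

Answer: A is at (east=6, north=-2) relative to F.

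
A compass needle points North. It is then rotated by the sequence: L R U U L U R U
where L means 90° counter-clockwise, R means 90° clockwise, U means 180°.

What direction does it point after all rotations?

Answer: Final heading: North

Derivation:
Start: North
  L (left (90° counter-clockwise)) -> West
  R (right (90° clockwise)) -> North
  U (U-turn (180°)) -> South
  U (U-turn (180°)) -> North
  L (left (90° counter-clockwise)) -> West
  U (U-turn (180°)) -> East
  R (right (90° clockwise)) -> South
  U (U-turn (180°)) -> North
Final: North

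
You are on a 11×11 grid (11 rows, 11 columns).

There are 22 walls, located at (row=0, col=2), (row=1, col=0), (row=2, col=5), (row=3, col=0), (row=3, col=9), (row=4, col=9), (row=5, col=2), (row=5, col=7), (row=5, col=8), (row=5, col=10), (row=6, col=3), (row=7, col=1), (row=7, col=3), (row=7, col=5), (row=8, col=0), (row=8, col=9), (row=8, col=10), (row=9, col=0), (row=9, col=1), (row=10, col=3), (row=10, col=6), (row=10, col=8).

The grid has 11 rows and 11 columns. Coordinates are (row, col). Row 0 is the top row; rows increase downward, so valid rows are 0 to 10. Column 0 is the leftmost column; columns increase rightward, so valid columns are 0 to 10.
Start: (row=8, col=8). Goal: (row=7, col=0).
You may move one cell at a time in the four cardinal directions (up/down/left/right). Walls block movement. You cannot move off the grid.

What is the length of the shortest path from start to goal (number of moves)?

Answer: Shortest path length: 11

Derivation:
BFS from (row=8, col=8) until reaching (row=7, col=0):
  Distance 0: (row=8, col=8)
  Distance 1: (row=7, col=8), (row=8, col=7), (row=9, col=8)
  Distance 2: (row=6, col=8), (row=7, col=7), (row=7, col=9), (row=8, col=6), (row=9, col=7), (row=9, col=9)
  Distance 3: (row=6, col=7), (row=6, col=9), (row=7, col=6), (row=7, col=10), (row=8, col=5), (row=9, col=6), (row=9, col=10), (row=10, col=7), (row=10, col=9)
  Distance 4: (row=5, col=9), (row=6, col=6), (row=6, col=10), (row=8, col=4), (row=9, col=5), (row=10, col=10)
  Distance 5: (row=5, col=6), (row=6, col=5), (row=7, col=4), (row=8, col=3), (row=9, col=4), (row=10, col=5)
  Distance 6: (row=4, col=6), (row=5, col=5), (row=6, col=4), (row=8, col=2), (row=9, col=3), (row=10, col=4)
  Distance 7: (row=3, col=6), (row=4, col=5), (row=4, col=7), (row=5, col=4), (row=7, col=2), (row=8, col=1), (row=9, col=2)
  Distance 8: (row=2, col=6), (row=3, col=5), (row=3, col=7), (row=4, col=4), (row=4, col=8), (row=5, col=3), (row=6, col=2), (row=10, col=2)
  Distance 9: (row=1, col=6), (row=2, col=7), (row=3, col=4), (row=3, col=8), (row=4, col=3), (row=6, col=1), (row=10, col=1)
  Distance 10: (row=0, col=6), (row=1, col=5), (row=1, col=7), (row=2, col=4), (row=2, col=8), (row=3, col=3), (row=4, col=2), (row=5, col=1), (row=6, col=0), (row=10, col=0)
  Distance 11: (row=0, col=5), (row=0, col=7), (row=1, col=4), (row=1, col=8), (row=2, col=3), (row=2, col=9), (row=3, col=2), (row=4, col=1), (row=5, col=0), (row=7, col=0)  <- goal reached here
One shortest path (11 moves): (row=8, col=8) -> (row=8, col=7) -> (row=8, col=6) -> (row=8, col=5) -> (row=8, col=4) -> (row=8, col=3) -> (row=8, col=2) -> (row=7, col=2) -> (row=6, col=2) -> (row=6, col=1) -> (row=6, col=0) -> (row=7, col=0)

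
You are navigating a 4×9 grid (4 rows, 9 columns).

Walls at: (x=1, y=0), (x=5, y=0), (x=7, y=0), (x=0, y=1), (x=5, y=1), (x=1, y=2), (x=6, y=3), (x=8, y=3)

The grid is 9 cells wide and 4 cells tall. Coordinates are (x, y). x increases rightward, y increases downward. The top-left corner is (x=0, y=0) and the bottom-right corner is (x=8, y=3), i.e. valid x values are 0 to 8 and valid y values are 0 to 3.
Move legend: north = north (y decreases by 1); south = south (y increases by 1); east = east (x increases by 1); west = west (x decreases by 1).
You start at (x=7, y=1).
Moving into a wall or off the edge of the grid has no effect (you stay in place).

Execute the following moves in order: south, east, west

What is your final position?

Start: (x=7, y=1)
  south (south): (x=7, y=1) -> (x=7, y=2)
  east (east): (x=7, y=2) -> (x=8, y=2)
  west (west): (x=8, y=2) -> (x=7, y=2)
Final: (x=7, y=2)

Answer: Final position: (x=7, y=2)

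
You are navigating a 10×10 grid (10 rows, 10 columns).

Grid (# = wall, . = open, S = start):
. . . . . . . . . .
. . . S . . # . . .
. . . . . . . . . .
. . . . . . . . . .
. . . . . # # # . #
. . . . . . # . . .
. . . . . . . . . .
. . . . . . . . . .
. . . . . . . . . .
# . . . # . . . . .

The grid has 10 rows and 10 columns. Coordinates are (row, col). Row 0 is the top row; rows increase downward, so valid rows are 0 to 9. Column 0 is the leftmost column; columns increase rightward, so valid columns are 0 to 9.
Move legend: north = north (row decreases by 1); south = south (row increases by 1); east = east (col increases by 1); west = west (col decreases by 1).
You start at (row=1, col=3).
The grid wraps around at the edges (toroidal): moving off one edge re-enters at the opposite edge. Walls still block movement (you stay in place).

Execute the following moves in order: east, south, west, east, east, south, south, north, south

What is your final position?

Start: (row=1, col=3)
  east (east): (row=1, col=3) -> (row=1, col=4)
  south (south): (row=1, col=4) -> (row=2, col=4)
  west (west): (row=2, col=4) -> (row=2, col=3)
  east (east): (row=2, col=3) -> (row=2, col=4)
  east (east): (row=2, col=4) -> (row=2, col=5)
  south (south): (row=2, col=5) -> (row=3, col=5)
  south (south): blocked, stay at (row=3, col=5)
  north (north): (row=3, col=5) -> (row=2, col=5)
  south (south): (row=2, col=5) -> (row=3, col=5)
Final: (row=3, col=5)

Answer: Final position: (row=3, col=5)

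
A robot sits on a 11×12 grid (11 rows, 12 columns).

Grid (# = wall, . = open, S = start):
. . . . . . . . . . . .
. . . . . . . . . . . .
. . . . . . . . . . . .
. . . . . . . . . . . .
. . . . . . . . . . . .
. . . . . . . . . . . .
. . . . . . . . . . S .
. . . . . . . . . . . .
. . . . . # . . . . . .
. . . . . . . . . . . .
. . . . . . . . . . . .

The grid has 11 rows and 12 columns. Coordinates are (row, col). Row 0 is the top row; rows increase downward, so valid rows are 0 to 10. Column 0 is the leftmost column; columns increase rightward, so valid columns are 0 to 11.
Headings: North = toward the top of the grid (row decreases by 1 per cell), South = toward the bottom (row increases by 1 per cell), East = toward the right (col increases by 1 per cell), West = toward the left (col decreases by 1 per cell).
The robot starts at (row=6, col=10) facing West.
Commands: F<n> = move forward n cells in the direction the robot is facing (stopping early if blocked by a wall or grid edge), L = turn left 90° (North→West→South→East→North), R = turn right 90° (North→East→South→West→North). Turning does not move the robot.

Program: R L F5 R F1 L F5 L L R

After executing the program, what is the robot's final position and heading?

Answer: Final position: (row=5, col=0), facing South

Derivation:
Start: (row=6, col=10), facing West
  R: turn right, now facing North
  L: turn left, now facing West
  F5: move forward 5, now at (row=6, col=5)
  R: turn right, now facing North
  F1: move forward 1, now at (row=5, col=5)
  L: turn left, now facing West
  F5: move forward 5, now at (row=5, col=0)
  L: turn left, now facing South
  L: turn left, now facing East
  R: turn right, now facing South
Final: (row=5, col=0), facing South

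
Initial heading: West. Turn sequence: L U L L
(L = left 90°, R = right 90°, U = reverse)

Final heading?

Start: West
  L (left (90° counter-clockwise)) -> South
  U (U-turn (180°)) -> North
  L (left (90° counter-clockwise)) -> West
  L (left (90° counter-clockwise)) -> South
Final: South

Answer: Final heading: South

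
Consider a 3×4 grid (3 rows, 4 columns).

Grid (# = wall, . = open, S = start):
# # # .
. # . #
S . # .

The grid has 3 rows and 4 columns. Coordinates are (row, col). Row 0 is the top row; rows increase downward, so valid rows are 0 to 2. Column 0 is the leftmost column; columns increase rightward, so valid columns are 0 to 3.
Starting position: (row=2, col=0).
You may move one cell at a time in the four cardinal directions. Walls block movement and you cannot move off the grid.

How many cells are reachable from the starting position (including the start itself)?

BFS flood-fill from (row=2, col=0):
  Distance 0: (row=2, col=0)
  Distance 1: (row=1, col=0), (row=2, col=1)
Total reachable: 3 (grid has 6 open cells total)

Answer: Reachable cells: 3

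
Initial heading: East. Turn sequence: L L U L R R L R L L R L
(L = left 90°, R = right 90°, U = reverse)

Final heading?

Start: East
  L (left (90° counter-clockwise)) -> North
  L (left (90° counter-clockwise)) -> West
  U (U-turn (180°)) -> East
  L (left (90° counter-clockwise)) -> North
  R (right (90° clockwise)) -> East
  R (right (90° clockwise)) -> South
  L (left (90° counter-clockwise)) -> East
  R (right (90° clockwise)) -> South
  L (left (90° counter-clockwise)) -> East
  L (left (90° counter-clockwise)) -> North
  R (right (90° clockwise)) -> East
  L (left (90° counter-clockwise)) -> North
Final: North

Answer: Final heading: North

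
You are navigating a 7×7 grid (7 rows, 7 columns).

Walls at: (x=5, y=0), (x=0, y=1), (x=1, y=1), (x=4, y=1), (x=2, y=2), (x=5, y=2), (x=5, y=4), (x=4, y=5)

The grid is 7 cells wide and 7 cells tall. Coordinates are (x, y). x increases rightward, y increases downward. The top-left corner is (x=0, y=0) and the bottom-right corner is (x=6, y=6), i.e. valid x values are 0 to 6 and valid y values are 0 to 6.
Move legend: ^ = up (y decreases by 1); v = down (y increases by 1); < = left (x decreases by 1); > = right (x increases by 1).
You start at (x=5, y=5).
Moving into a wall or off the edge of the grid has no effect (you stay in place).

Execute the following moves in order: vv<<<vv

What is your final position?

Start: (x=5, y=5)
  v (down): (x=5, y=5) -> (x=5, y=6)
  v (down): blocked, stay at (x=5, y=6)
  < (left): (x=5, y=6) -> (x=4, y=6)
  < (left): (x=4, y=6) -> (x=3, y=6)
  < (left): (x=3, y=6) -> (x=2, y=6)
  v (down): blocked, stay at (x=2, y=6)
  v (down): blocked, stay at (x=2, y=6)
Final: (x=2, y=6)

Answer: Final position: (x=2, y=6)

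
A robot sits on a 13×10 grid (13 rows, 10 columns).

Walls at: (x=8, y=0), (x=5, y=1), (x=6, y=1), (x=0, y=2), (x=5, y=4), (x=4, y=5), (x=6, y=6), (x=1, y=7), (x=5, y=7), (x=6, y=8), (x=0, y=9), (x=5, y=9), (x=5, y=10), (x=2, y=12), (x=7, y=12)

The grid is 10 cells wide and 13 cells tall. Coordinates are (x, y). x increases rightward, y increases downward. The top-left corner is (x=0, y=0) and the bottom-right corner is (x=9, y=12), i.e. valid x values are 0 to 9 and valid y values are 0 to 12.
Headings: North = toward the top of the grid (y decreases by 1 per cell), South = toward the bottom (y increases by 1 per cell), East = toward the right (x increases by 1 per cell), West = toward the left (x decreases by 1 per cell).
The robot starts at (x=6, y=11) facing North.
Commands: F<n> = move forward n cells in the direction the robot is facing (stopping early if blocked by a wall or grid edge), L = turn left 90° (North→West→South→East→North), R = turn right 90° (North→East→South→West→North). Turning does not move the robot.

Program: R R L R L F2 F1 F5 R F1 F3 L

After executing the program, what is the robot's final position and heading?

Start: (x=6, y=11), facing North
  R: turn right, now facing East
  R: turn right, now facing South
  L: turn left, now facing East
  R: turn right, now facing South
  L: turn left, now facing East
  F2: move forward 2, now at (x=8, y=11)
  F1: move forward 1, now at (x=9, y=11)
  F5: move forward 0/5 (blocked), now at (x=9, y=11)
  R: turn right, now facing South
  F1: move forward 1, now at (x=9, y=12)
  F3: move forward 0/3 (blocked), now at (x=9, y=12)
  L: turn left, now facing East
Final: (x=9, y=12), facing East

Answer: Final position: (x=9, y=12), facing East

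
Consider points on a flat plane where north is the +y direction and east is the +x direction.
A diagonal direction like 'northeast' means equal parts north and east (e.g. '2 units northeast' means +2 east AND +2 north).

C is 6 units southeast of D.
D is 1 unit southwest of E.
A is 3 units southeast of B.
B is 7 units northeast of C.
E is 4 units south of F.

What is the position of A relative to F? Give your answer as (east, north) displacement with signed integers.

Place F at the origin (east=0, north=0).
  E is 4 units south of F: delta (east=+0, north=-4); E at (east=0, north=-4).
  D is 1 unit southwest of E: delta (east=-1, north=-1); D at (east=-1, north=-5).
  C is 6 units southeast of D: delta (east=+6, north=-6); C at (east=5, north=-11).
  B is 7 units northeast of C: delta (east=+7, north=+7); B at (east=12, north=-4).
  A is 3 units southeast of B: delta (east=+3, north=-3); A at (east=15, north=-7).
Therefore A relative to F: (east=15, north=-7).

Answer: A is at (east=15, north=-7) relative to F.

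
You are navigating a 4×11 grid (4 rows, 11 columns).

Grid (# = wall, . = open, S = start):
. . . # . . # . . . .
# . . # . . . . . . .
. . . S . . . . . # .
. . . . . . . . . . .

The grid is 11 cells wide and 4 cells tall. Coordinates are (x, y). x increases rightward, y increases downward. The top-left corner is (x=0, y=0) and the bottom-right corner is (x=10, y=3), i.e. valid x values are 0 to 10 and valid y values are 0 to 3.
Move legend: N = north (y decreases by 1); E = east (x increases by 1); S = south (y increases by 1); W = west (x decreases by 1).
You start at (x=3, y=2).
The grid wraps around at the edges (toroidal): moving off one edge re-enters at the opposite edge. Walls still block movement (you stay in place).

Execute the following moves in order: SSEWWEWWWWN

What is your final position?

Answer: Final position: (x=10, y=2)

Derivation:
Start: (x=3, y=2)
  S (south): (x=3, y=2) -> (x=3, y=3)
  S (south): blocked, stay at (x=3, y=3)
  E (east): (x=3, y=3) -> (x=4, y=3)
  W (west): (x=4, y=3) -> (x=3, y=3)
  W (west): (x=3, y=3) -> (x=2, y=3)
  E (east): (x=2, y=3) -> (x=3, y=3)
  W (west): (x=3, y=3) -> (x=2, y=3)
  W (west): (x=2, y=3) -> (x=1, y=3)
  W (west): (x=1, y=3) -> (x=0, y=3)
  W (west): (x=0, y=3) -> (x=10, y=3)
  N (north): (x=10, y=3) -> (x=10, y=2)
Final: (x=10, y=2)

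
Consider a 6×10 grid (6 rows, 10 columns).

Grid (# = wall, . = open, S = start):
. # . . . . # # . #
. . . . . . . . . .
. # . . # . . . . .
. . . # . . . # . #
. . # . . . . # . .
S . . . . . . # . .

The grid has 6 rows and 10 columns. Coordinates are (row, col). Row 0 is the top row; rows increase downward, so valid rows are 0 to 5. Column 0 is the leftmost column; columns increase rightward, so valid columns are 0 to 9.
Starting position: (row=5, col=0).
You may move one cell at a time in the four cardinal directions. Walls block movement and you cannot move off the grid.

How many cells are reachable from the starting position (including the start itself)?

Answer: Reachable cells: 48

Derivation:
BFS flood-fill from (row=5, col=0):
  Distance 0: (row=5, col=0)
  Distance 1: (row=4, col=0), (row=5, col=1)
  Distance 2: (row=3, col=0), (row=4, col=1), (row=5, col=2)
  Distance 3: (row=2, col=0), (row=3, col=1), (row=5, col=3)
  Distance 4: (row=1, col=0), (row=3, col=2), (row=4, col=3), (row=5, col=4)
  Distance 5: (row=0, col=0), (row=1, col=1), (row=2, col=2), (row=4, col=4), (row=5, col=5)
  Distance 6: (row=1, col=2), (row=2, col=3), (row=3, col=4), (row=4, col=5), (row=5, col=6)
  Distance 7: (row=0, col=2), (row=1, col=3), (row=3, col=5), (row=4, col=6)
  Distance 8: (row=0, col=3), (row=1, col=4), (row=2, col=5), (row=3, col=6)
  Distance 9: (row=0, col=4), (row=1, col=5), (row=2, col=6)
  Distance 10: (row=0, col=5), (row=1, col=6), (row=2, col=7)
  Distance 11: (row=1, col=7), (row=2, col=8)
  Distance 12: (row=1, col=8), (row=2, col=9), (row=3, col=8)
  Distance 13: (row=0, col=8), (row=1, col=9), (row=4, col=8)
  Distance 14: (row=4, col=9), (row=5, col=8)
  Distance 15: (row=5, col=9)
Total reachable: 48 (grid has 48 open cells total)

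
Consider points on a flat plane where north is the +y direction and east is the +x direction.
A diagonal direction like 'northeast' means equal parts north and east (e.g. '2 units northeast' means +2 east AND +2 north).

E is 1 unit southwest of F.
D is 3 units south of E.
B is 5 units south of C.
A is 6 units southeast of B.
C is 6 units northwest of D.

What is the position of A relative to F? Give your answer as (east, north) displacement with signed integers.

Place F at the origin (east=0, north=0).
  E is 1 unit southwest of F: delta (east=-1, north=-1); E at (east=-1, north=-1).
  D is 3 units south of E: delta (east=+0, north=-3); D at (east=-1, north=-4).
  C is 6 units northwest of D: delta (east=-6, north=+6); C at (east=-7, north=2).
  B is 5 units south of C: delta (east=+0, north=-5); B at (east=-7, north=-3).
  A is 6 units southeast of B: delta (east=+6, north=-6); A at (east=-1, north=-9).
Therefore A relative to F: (east=-1, north=-9).

Answer: A is at (east=-1, north=-9) relative to F.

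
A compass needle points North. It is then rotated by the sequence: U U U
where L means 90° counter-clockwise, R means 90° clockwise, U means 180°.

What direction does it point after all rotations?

Answer: Final heading: South

Derivation:
Start: North
  U (U-turn (180°)) -> South
  U (U-turn (180°)) -> North
  U (U-turn (180°)) -> South
Final: South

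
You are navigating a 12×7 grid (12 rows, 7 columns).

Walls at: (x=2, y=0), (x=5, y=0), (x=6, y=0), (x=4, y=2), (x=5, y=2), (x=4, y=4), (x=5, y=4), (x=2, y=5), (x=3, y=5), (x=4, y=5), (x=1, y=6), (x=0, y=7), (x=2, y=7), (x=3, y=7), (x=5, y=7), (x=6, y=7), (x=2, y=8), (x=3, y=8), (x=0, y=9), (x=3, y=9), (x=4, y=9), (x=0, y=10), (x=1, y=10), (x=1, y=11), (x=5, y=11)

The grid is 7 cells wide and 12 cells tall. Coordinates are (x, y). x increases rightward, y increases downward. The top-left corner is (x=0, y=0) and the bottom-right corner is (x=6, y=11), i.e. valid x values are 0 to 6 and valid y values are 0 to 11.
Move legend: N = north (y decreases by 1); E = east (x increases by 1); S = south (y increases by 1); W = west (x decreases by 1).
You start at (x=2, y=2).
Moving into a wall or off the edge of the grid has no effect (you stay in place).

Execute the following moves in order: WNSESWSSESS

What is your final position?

Start: (x=2, y=2)
  W (west): (x=2, y=2) -> (x=1, y=2)
  N (north): (x=1, y=2) -> (x=1, y=1)
  S (south): (x=1, y=1) -> (x=1, y=2)
  E (east): (x=1, y=2) -> (x=2, y=2)
  S (south): (x=2, y=2) -> (x=2, y=3)
  W (west): (x=2, y=3) -> (x=1, y=3)
  S (south): (x=1, y=3) -> (x=1, y=4)
  S (south): (x=1, y=4) -> (x=1, y=5)
  E (east): blocked, stay at (x=1, y=5)
  S (south): blocked, stay at (x=1, y=5)
  S (south): blocked, stay at (x=1, y=5)
Final: (x=1, y=5)

Answer: Final position: (x=1, y=5)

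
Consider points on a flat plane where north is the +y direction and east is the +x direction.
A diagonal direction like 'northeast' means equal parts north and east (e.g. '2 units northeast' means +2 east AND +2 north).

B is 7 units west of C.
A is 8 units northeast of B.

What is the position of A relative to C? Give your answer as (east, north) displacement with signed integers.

Answer: A is at (east=1, north=8) relative to C.

Derivation:
Place C at the origin (east=0, north=0).
  B is 7 units west of C: delta (east=-7, north=+0); B at (east=-7, north=0).
  A is 8 units northeast of B: delta (east=+8, north=+8); A at (east=1, north=8).
Therefore A relative to C: (east=1, north=8).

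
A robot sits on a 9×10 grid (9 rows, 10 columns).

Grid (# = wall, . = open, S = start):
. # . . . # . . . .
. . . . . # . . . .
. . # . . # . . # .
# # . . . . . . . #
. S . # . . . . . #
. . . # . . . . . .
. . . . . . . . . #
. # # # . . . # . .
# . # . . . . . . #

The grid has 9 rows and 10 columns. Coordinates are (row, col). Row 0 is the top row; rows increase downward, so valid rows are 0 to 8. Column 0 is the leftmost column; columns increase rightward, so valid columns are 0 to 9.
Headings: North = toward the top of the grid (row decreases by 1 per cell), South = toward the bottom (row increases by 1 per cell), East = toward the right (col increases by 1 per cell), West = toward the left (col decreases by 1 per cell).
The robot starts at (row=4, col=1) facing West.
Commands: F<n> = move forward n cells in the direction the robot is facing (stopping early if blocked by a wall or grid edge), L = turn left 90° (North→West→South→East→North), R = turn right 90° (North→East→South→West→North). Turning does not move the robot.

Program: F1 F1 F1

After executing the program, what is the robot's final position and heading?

Start: (row=4, col=1), facing West
  F1: move forward 1, now at (row=4, col=0)
  F1: move forward 0/1 (blocked), now at (row=4, col=0)
  F1: move forward 0/1 (blocked), now at (row=4, col=0)
Final: (row=4, col=0), facing West

Answer: Final position: (row=4, col=0), facing West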